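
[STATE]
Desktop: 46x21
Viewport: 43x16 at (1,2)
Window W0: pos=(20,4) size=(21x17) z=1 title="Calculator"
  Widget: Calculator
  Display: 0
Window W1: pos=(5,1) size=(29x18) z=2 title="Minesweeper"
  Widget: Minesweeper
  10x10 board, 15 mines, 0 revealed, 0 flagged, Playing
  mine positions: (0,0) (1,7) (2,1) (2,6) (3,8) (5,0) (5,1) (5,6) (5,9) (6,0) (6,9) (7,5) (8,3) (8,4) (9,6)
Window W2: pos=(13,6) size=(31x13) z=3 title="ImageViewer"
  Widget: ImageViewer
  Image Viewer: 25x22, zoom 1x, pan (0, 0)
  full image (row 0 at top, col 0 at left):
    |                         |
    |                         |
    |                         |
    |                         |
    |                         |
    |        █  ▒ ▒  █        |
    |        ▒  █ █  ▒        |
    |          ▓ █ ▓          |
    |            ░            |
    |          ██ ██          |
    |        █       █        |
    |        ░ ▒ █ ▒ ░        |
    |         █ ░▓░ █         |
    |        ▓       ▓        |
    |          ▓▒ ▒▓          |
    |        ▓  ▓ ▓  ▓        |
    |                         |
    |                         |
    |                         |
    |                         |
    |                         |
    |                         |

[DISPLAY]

    ┃ Minesweeper               ┃          
    ┠───────────────────────────┨          
    ┃■■■■■■■■■■                 ┃━━━━━━┓   
    ┃■■■■■■■■■■                 ┃      ┃   
    ┃■■■■■■■┏━━━━━━━━━━━━━━━━━━━━━━━━━━━━━┓
    ┃■■■■■■■┃ ImageViewer                 ┃
    ┃■■■■■■■┠─────────────────────────────┨
    ┃■■■■■■■┃                             ┃
    ┃■■■■■■■┃                             ┃
    ┃■■■■■■■┃                             ┃
    ┃■■■■■■■┃                             ┃
    ┃■■■■■■■┃                             ┃
    ┃       ┃        █  ▒ ▒  █            ┃
    ┃       ┃        ▒  █ █  ▒            ┃
    ┃       ┃          ▓ █ ▓              ┃
    ┃       ┃            ░                ┃


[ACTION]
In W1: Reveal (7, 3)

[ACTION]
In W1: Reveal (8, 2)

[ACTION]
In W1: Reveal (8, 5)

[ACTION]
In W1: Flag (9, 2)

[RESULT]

    ┃ Minesweeper               ┃          
    ┠───────────────────────────┨          
    ┃■■■■■■■■■■                 ┃━━━━━━┓   
    ┃■■■■■■■■■■                 ┃      ┃   
    ┃■■■■■■■┏━━━━━━━━━━━━━━━━━━━━━━━━━━━━━┓
    ┃■■■■■■■┃ ImageViewer                 ┃
    ┃■■■■■■■┠─────────────────────────────┨
    ┃■■■■■■■┃                             ┃
    ┃■■■■■■■┃                             ┃
    ┃■■■2■■■┃                             ┃
    ┃■■1■■3■┃                             ┃
    ┃■■⚑■■■■┃                             ┃
    ┃       ┃        █  ▒ ▒  █            ┃
    ┃       ┃        ▒  █ █  ▒            ┃
    ┃       ┃          ▓ █ ▓              ┃
    ┃       ┃            ░                ┃


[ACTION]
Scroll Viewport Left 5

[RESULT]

     ┃ Minesweeper               ┃         
     ┠───────────────────────────┨         
     ┃■■■■■■■■■■                 ┃━━━━━━┓  
     ┃■■■■■■■■■■                 ┃      ┃  
     ┃■■■■■■■┏━━━━━━━━━━━━━━━━━━━━━━━━━━━━━
     ┃■■■■■■■┃ ImageViewer                 
     ┃■■■■■■■┠─────────────────────────────
     ┃■■■■■■■┃                             
     ┃■■■■■■■┃                             
     ┃■■■2■■■┃                             
     ┃■■1■■3■┃                             
     ┃■■⚑■■■■┃                             
     ┃       ┃        █  ▒ ▒  █            
     ┃       ┃        ▒  █ █  ▒            
     ┃       ┃          ▓ █ ▓              
     ┃       ┃            ░                


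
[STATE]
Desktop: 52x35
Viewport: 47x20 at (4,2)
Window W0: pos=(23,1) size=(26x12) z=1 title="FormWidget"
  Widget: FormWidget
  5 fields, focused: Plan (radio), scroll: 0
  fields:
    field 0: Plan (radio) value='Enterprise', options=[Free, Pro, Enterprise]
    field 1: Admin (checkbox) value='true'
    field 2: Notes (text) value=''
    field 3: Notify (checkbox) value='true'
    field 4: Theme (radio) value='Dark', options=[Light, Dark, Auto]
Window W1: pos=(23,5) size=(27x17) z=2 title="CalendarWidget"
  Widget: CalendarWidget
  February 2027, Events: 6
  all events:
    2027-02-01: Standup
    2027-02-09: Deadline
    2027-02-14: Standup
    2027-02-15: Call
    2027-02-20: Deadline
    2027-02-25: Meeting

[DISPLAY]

                   ┃ FormWidget             ┃  
                   ┠────────────────────────┨  
                   ┃> Plan:       ( ) Free  ┃  
                   ┏━━━━━━━━━━━━━━━━━━━━━━━━━┓ 
                   ┃ CalendarWidget          ┃ 
                   ┠─────────────────────────┨ 
                   ┃      February 2027      ┃ 
                   ┃Mo Tu We Th Fr Sa Su     ┃ 
                   ┃ 1*  2  3  4  5  6  7    ┃ 
                   ┃ 8  9* 10 11 12 13 14*   ┃ 
                   ┃15* 16 17 18 19 20* 21   ┃ 
                   ┃22 23 24 25* 26 27 28    ┃ 
                   ┃                         ┃ 
                   ┃                         ┃ 
                   ┃                         ┃ 
                   ┃                         ┃ 
                   ┃                         ┃ 
                   ┃                         ┃ 
                   ┃                         ┃ 
                   ┗━━━━━━━━━━━━━━━━━━━━━━━━━┛ 


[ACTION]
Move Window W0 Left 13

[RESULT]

      ┃ FormWidget             ┃               
      ┠────────────────────────┨               
      ┃> Plan:       ( ) Free  ┃               
      ┃  Admin:    ┏━━━━━━━━━━━━━━━━━━━━━━━━━┓ 
      ┃  Notes:    ┃ CalendarWidget          ┃ 
      ┃  Notify:   ┠─────────────────────────┨ 
      ┃  Theme:    ┃      February 2027      ┃ 
      ┃            ┃Mo Tu We Th Fr Sa Su     ┃ 
      ┃            ┃ 1*  2  3  4  5  6  7    ┃ 
      ┃            ┃ 8  9* 10 11 12 13 14*   ┃ 
      ┗━━━━━━━━━━━━┃15* 16 17 18 19 20* 21   ┃ 
                   ┃22 23 24 25* 26 27 28    ┃ 
                   ┃                         ┃ 
                   ┃                         ┃ 
                   ┃                         ┃ 
                   ┃                         ┃ 
                   ┃                         ┃ 
                   ┃                         ┃ 
                   ┃                         ┃ 
                   ┗━━━━━━━━━━━━━━━━━━━━━━━━━┛ 


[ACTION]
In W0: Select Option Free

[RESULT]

      ┃ FormWidget             ┃               
      ┠────────────────────────┨               
      ┃> Plan:       (●) Free  ┃               
      ┃  Admin:    ┏━━━━━━━━━━━━━━━━━━━━━━━━━┓ 
      ┃  Notes:    ┃ CalendarWidget          ┃ 
      ┃  Notify:   ┠─────────────────────────┨ 
      ┃  Theme:    ┃      February 2027      ┃ 
      ┃            ┃Mo Tu We Th Fr Sa Su     ┃ 
      ┃            ┃ 1*  2  3  4  5  6  7    ┃ 
      ┃            ┃ 8  9* 10 11 12 13 14*   ┃ 
      ┗━━━━━━━━━━━━┃15* 16 17 18 19 20* 21   ┃ 
                   ┃22 23 24 25* 26 27 28    ┃ 
                   ┃                         ┃ 
                   ┃                         ┃ 
                   ┃                         ┃ 
                   ┃                         ┃ 
                   ┃                         ┃ 
                   ┃                         ┃ 
                   ┃                         ┃ 
                   ┗━━━━━━━━━━━━━━━━━━━━━━━━━┛ 


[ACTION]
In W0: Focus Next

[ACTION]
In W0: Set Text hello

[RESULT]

      ┃ FormWidget             ┃               
      ┠────────────────────────┨               
      ┃  Plan:       (●) Free  ┃               
      ┃> Admin:    ┏━━━━━━━━━━━━━━━━━━━━━━━━━┓ 
      ┃  Notes:    ┃ CalendarWidget          ┃ 
      ┃  Notify:   ┠─────────────────────────┨ 
      ┃  Theme:    ┃      February 2027      ┃ 
      ┃            ┃Mo Tu We Th Fr Sa Su     ┃ 
      ┃            ┃ 1*  2  3  4  5  6  7    ┃ 
      ┃            ┃ 8  9* 10 11 12 13 14*   ┃ 
      ┗━━━━━━━━━━━━┃15* 16 17 18 19 20* 21   ┃ 
                   ┃22 23 24 25* 26 27 28    ┃ 
                   ┃                         ┃ 
                   ┃                         ┃ 
                   ┃                         ┃ 
                   ┃                         ┃ 
                   ┃                         ┃ 
                   ┃                         ┃ 
                   ┃                         ┃ 
                   ┗━━━━━━━━━━━━━━━━━━━━━━━━━┛ 


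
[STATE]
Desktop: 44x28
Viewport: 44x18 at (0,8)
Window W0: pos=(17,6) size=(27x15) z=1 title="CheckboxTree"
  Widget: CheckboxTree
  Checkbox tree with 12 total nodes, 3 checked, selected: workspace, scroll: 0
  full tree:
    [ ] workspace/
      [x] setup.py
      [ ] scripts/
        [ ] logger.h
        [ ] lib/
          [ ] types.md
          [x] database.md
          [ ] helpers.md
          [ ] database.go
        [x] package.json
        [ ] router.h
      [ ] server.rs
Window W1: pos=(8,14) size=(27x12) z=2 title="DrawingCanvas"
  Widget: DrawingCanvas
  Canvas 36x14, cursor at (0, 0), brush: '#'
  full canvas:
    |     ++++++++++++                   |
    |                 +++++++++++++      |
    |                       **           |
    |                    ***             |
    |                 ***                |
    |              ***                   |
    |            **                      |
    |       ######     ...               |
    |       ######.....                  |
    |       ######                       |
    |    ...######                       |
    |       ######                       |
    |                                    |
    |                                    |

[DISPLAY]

                 ┠─────────────────────────┨
                 ┃>[-] workspace/          ┃
                 ┃   [x] setup.py          ┃
                 ┃   [-] scripts/          ┃
                 ┃     [ ] logger.h        ┃
                 ┃     [-] lib/            ┃
        ┏━━━━━━━━━━━━━━━━━━━━━━━━━┓md      ┃
        ┃ DrawingCanvas           ┃se.md   ┃
        ┠─────────────────────────┨s.md    ┃
        ┃+    ++++++++++++        ┃se.go   ┃
        ┃                 ++++++++┃json    ┃
        ┃                       **┃        ┃
        ┃                    ***  ┃━━━━━━━━┛
        ┃                 ***     ┃         
        ┃              ***        ┃         
        ┃            **           ┃         
        ┃       ######     ...    ┃         
        ┗━━━━━━━━━━━━━━━━━━━━━━━━━┛         


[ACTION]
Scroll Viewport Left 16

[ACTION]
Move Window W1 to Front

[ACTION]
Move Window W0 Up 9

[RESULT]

                 ┃       [ ] types.md      ┃
                 ┃       [x] database.md   ┃
                 ┃       [ ] helpers.md    ┃
                 ┃       [ ] database.go   ┃
                 ┃     [x] package.json    ┃
                 ┃     [ ] router.h        ┃
        ┏━━━━━━━━━━━━━━━━━━━━━━━━━┓━━━━━━━━┛
        ┃ DrawingCanvas           ┃         
        ┠─────────────────────────┨         
        ┃+    ++++++++++++        ┃         
        ┃                 ++++++++┃         
        ┃                       **┃         
        ┃                    ***  ┃         
        ┃                 ***     ┃         
        ┃              ***        ┃         
        ┃            **           ┃         
        ┃       ######     ...    ┃         
        ┗━━━━━━━━━━━━━━━━━━━━━━━━━┛         


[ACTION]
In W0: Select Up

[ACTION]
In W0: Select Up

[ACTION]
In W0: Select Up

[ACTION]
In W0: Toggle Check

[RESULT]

                 ┃       [x] types.md      ┃
                 ┃       [x] database.md   ┃
                 ┃       [x] helpers.md    ┃
                 ┃       [x] database.go   ┃
                 ┃     [x] package.json    ┃
                 ┃     [x] router.h        ┃
        ┏━━━━━━━━━━━━━━━━━━━━━━━━━┓━━━━━━━━┛
        ┃ DrawingCanvas           ┃         
        ┠─────────────────────────┨         
        ┃+    ++++++++++++        ┃         
        ┃                 ++++++++┃         
        ┃                       **┃         
        ┃                    ***  ┃         
        ┃                 ***     ┃         
        ┃              ***        ┃         
        ┃            **           ┃         
        ┃       ######     ...    ┃         
        ┗━━━━━━━━━━━━━━━━━━━━━━━━━┛         


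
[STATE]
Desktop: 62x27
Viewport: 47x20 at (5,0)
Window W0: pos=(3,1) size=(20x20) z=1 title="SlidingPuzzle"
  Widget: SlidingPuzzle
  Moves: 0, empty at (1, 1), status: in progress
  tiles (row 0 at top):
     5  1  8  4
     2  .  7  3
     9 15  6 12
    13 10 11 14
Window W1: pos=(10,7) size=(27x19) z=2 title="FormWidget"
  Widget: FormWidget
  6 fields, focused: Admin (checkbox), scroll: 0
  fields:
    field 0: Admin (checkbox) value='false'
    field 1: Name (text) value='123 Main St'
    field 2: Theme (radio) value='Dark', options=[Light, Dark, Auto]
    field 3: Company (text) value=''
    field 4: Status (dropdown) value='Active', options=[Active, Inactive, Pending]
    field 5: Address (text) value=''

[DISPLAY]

                                               
━━━━━━━━━━━━━━━━━┓                             
SlidingPuzzle    ┃                             
─────────────────┨                             
────┬────┬────┬──┃                             
  5 │  1 │  8 │  ┃                             
────┼────┼────┼──┃                             
  2 │┏━━━━━━━━━━━━━━━━━━━━━━━━━┓               
────┼┃ FormWidget              ┃               
  9 │┠─────────────────────────┨               
────┼┃> Admin:      [ ]        ┃               
 13 │┃  Name:       [123 Main ]┃               
────┴┃  Theme:      ( ) Light  ┃               
oves:┃  Company:    [         ]┃               
     ┃  Status:     [Active  ▼]┃               
     ┃  Address:    [         ]┃               
     ┃                         ┃               
     ┃                         ┃               
     ┃                         ┃               
     ┃                         ┃               


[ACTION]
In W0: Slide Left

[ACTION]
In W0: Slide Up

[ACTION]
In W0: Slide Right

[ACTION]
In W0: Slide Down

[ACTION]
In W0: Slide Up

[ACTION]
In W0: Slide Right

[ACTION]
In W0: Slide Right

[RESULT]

                                               
━━━━━━━━━━━━━━━━━┓                             
SlidingPuzzle    ┃                             
─────────────────┨                             
────┬────┬────┬──┃                             
  5 │  1 │  8 │  ┃                             
────┼────┼────┼──┃                             
  2 │┏━━━━━━━━━━━━━━━━━━━━━━━━━┓               
────┼┃ FormWidget              ┃               
    │┠─────────────────────────┨               
────┼┃> Admin:      [ ]        ┃               
 13 │┃  Name:       [123 Main ]┃               
────┴┃  Theme:      ( ) Light  ┃               
oves:┃  Company:    [         ]┃               
     ┃  Status:     [Active  ▼]┃               
     ┃  Address:    [         ]┃               
     ┃                         ┃               
     ┃                         ┃               
     ┃                         ┃               
     ┃                         ┃               


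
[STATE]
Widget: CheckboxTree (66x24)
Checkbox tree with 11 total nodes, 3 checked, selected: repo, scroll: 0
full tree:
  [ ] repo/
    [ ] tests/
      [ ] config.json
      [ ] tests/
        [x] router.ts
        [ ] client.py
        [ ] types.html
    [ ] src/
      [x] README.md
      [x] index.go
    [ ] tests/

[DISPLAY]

>[-] repo/                                                        
   [-] tests/                                                     
     [ ] config.json                                              
     [-] tests/                                                   
       [x] router.ts                                              
       [ ] client.py                                              
       [ ] types.html                                             
   [x] src/                                                       
     [x] README.md                                                
     [x] index.go                                                 
   [ ] tests/                                                     
                                                                  
                                                                  
                                                                  
                                                                  
                                                                  
                                                                  
                                                                  
                                                                  
                                                                  
                                                                  
                                                                  
                                                                  
                                                                  


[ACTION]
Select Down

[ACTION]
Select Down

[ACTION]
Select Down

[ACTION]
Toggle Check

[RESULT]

 [-] repo/                                                        
   [-] tests/                                                     
     [ ] config.json                                              
>    [x] tests/                                                   
       [x] router.ts                                              
       [x] client.py                                              
       [x] types.html                                             
   [x] src/                                                       
     [x] README.md                                                
     [x] index.go                                                 
   [ ] tests/                                                     
                                                                  
                                                                  
                                                                  
                                                                  
                                                                  
                                                                  
                                                                  
                                                                  
                                                                  
                                                                  
                                                                  
                                                                  
                                                                  


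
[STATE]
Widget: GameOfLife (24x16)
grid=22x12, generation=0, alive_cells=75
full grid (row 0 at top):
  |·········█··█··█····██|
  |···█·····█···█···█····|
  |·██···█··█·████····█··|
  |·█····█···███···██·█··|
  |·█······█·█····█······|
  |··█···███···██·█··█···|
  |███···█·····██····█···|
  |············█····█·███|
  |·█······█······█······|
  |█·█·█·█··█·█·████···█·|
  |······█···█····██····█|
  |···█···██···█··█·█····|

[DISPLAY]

Gen: 0                  
·········█··█··█····██  
···█·····█···█···█····  
·██···█··█·████····█··  
·█····█···███···██·█··  
·█······█·█····█······  
··█···███···██·█··█···  
███···█·····██····█···  
············█····█·███  
·█······█······█······  
█·█·█·█··█·█·████···█·  
······█···█····██····█  
···█···██···█··█·█····  
                        
                        
                        


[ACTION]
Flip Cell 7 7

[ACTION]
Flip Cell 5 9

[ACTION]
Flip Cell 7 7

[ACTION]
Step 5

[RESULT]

Gen: 5                  
········██············  
·██····█·█············  
··█····█··█···········  
·······████·█·····█···  
·········██·█·········  
·██····██······██·····  
█·█····█·████····█····  
··██··█·██·······█····  
···█·█················  
··█··█········██······  
··██···█······█·······  
····█████····█········  
                        
                        
                        


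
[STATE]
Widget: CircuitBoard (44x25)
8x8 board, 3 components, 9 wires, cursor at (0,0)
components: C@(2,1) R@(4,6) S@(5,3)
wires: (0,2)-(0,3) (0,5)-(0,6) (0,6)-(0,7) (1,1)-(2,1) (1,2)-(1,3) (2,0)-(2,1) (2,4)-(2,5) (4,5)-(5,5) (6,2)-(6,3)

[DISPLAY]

   0 1 2 3 4 5 6 7                          
0  [.]      · ─ ·       · ─ · ─ ·           
                                            
1       ·   · ─ ·                           
        │                                   
2   · ─ C           · ─ ·                   
                                            
3                                           
                                            
4                       ·   R               
                        │                   
5               S       ·                   
                                            
6           · ─ ·                           
                                            
7                                           
Cursor: (0,0)                               
                                            
                                            
                                            
                                            
                                            
                                            
                                            
                                            


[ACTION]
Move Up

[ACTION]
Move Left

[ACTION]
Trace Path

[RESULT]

   0 1 2 3 4 5 6 7                          
0  [.]      · ─ ·       · ─ · ─ ·           
                                            
1       ·   · ─ ·                           
        │                                   
2   · ─ C           · ─ ·                   
                                            
3                                           
                                            
4                       ·   R               
                        │                   
5               S       ·                   
                                            
6           · ─ ·                           
                                            
7                                           
Cursor: (0,0)  Trace: No connections        
                                            
                                            
                                            
                                            
                                            
                                            
                                            
                                            


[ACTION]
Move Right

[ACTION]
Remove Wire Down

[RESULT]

   0 1 2 3 4 5 6 7                          
0      [.]  · ─ ·       · ─ · ─ ·           
                                            
1       ·   · ─ ·                           
        │                                   
2   · ─ C           · ─ ·                   
                                            
3                                           
                                            
4                       ·   R               
                        │                   
5               S       ·                   
                                            
6           · ─ ·                           
                                            
7                                           
Cursor: (0,1)  Trace: No connections        
                                            
                                            
                                            
                                            
                                            
                                            
                                            
                                            


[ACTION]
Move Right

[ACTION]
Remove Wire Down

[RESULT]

   0 1 2 3 4 5 6 7                          
0          [.]─ ·       · ─ · ─ ·           
                                            
1       ·   · ─ ·                           
        │                                   
2   · ─ C           · ─ ·                   
                                            
3                                           
                                            
4                       ·   R               
                        │                   
5               S       ·                   
                                            
6           · ─ ·                           
                                            
7                                           
Cursor: (0,2)  Trace: No connections        
                                            
                                            
                                            
                                            
                                            
                                            
                                            
                                            


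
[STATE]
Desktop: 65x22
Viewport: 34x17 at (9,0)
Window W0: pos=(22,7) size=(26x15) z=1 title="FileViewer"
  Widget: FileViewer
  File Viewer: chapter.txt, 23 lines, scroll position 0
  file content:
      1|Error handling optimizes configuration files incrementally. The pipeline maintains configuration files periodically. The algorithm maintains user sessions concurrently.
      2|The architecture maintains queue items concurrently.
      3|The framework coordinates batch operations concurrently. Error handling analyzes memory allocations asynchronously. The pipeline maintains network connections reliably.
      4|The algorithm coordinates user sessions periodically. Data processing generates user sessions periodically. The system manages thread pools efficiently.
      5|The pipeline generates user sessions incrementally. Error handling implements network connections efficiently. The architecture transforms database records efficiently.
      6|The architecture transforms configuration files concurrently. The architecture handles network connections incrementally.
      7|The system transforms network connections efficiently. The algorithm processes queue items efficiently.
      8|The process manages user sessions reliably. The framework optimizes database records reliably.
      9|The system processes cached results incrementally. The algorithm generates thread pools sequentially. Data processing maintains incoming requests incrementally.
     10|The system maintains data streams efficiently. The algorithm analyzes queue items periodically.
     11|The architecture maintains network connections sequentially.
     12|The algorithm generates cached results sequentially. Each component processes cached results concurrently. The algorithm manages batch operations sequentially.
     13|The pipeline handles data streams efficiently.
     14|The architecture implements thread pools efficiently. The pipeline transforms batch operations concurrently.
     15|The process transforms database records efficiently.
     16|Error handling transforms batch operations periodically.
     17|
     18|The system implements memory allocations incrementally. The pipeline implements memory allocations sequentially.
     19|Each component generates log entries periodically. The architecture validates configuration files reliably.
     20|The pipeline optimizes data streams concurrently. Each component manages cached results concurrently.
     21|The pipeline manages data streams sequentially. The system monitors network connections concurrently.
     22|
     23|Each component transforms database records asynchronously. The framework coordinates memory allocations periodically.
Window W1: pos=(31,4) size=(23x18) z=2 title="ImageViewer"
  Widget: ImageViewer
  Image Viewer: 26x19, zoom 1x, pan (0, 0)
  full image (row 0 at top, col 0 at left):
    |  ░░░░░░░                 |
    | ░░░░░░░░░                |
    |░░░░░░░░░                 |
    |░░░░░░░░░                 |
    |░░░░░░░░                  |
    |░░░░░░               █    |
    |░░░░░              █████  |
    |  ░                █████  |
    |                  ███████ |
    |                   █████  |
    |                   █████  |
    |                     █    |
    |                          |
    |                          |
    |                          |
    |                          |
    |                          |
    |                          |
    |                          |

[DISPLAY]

                                  
                                  
                                  
                                  
                      ┏━━━━━━━━━━━
                      ┃ ImageViewe
                      ┠───────────
             ┏━━━━━━━━┃  ░░░░░░░  
             ┃ FileVie┃ ░░░░░░░░░ 
             ┠────────┃░░░░░░░░░  
             ┃Error ha┃░░░░░░░░░  
             ┃The arch┃░░░░░░░░   
             ┃The fram┃░░░░░░     
             ┃The algo┃░░░░░      
             ┃The pipe┃  ░        
             ┃The arch┃           
             ┃The syst┃           


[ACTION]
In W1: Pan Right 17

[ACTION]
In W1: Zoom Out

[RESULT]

                                  
                                  
                                  
                                  
                      ┏━━━━━━━━━━━
                      ┃ ImageViewe
                      ┠───────────
             ┏━━━━━━━━┃           
             ┃ FileVie┃           
             ┠────────┃           
             ┃Error ha┃           
             ┃The arch┃           
             ┃The fram┃    █      
             ┃The algo┃  █████    
             ┃The pipe┃  █████    
             ┃The arch┃ ███████   
             ┃The syst┃  █████    


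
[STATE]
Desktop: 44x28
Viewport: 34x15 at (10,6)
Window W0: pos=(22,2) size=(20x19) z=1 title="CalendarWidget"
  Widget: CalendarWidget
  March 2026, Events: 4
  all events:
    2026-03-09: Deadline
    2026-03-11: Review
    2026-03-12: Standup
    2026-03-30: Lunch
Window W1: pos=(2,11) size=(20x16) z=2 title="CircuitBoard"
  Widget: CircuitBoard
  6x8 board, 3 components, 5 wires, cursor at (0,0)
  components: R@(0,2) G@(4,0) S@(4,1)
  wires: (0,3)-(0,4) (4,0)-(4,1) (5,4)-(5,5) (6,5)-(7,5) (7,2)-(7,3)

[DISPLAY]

            ┃Mo Tu We Th Fr Sa ┃  
            ┃                  ┃  
            ┃ 2  3  4  5  6  7 ┃  
            ┃ 9* 10 11* 12* 13 ┃  
            ┃16 17 18 19 20 21 ┃  
━━━━━━━━━━━┓┃23 24 25 26 27 28 ┃  
tBoard     ┃┃30* 31            ┃  
───────────┨┃                  ┃  
2 3 4 5    ┃┃                  ┃  
     R   · ┃┃                  ┃  
           ┃┃                  ┃  
           ┃┃                  ┃  
           ┃┃                  ┃  
           ┃┃                  ┃  
           ┃┗━━━━━━━━━━━━━━━━━━┛  


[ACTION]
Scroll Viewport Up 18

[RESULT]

                                  
                                  
            ┏━━━━━━━━━━━━━━━━━━┓  
            ┃ CalendarWidget   ┃  
            ┠──────────────────┨  
            ┃    March 2026    ┃  
            ┃Mo Tu We Th Fr Sa ┃  
            ┃                  ┃  
            ┃ 2  3  4  5  6  7 ┃  
            ┃ 9* 10 11* 12* 13 ┃  
            ┃16 17 18 19 20 21 ┃  
━━━━━━━━━━━┓┃23 24 25 26 27 28 ┃  
tBoard     ┃┃30* 31            ┃  
───────────┨┃                  ┃  
2 3 4 5    ┃┃                  ┃  


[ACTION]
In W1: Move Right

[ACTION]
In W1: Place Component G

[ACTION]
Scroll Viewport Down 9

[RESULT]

            ┃ 9* 10 11* 12* 13 ┃  
            ┃16 17 18 19 20 21 ┃  
━━━━━━━━━━━┓┃23 24 25 26 27 28 ┃  
tBoard     ┃┃30* 31            ┃  
───────────┨┃                  ┃  
2 3 4 5    ┃┃                  ┃  
[G]  R   · ┃┃                  ┃  
           ┃┃                  ┃  
           ┃┃                  ┃  
           ┃┃                  ┃  
           ┃┃                  ┃  
           ┃┗━━━━━━━━━━━━━━━━━━┛  
           ┃                      
           ┃                      
 S         ┃                      


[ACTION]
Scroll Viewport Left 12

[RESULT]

                      ┃ 9* 10 11* 
                      ┃16 17 18 19
  ┏━━━━━━━━━━━━━━━━━━┓┃23 24 25 26
  ┃ CircuitBoard     ┃┃30* 31     
  ┠──────────────────┨┃           
  ┃   0 1 2 3 4 5    ┃┃           
  ┃0      [G]  R   · ┃┃           
  ┃                  ┃┃           
  ┃1                 ┃┃           
  ┃                  ┃┃           
  ┃2                 ┃┃           
  ┃                  ┃┗━━━━━━━━━━━
  ┃3                 ┃            
  ┃                  ┃            
  ┃4   G ─ S         ┃            


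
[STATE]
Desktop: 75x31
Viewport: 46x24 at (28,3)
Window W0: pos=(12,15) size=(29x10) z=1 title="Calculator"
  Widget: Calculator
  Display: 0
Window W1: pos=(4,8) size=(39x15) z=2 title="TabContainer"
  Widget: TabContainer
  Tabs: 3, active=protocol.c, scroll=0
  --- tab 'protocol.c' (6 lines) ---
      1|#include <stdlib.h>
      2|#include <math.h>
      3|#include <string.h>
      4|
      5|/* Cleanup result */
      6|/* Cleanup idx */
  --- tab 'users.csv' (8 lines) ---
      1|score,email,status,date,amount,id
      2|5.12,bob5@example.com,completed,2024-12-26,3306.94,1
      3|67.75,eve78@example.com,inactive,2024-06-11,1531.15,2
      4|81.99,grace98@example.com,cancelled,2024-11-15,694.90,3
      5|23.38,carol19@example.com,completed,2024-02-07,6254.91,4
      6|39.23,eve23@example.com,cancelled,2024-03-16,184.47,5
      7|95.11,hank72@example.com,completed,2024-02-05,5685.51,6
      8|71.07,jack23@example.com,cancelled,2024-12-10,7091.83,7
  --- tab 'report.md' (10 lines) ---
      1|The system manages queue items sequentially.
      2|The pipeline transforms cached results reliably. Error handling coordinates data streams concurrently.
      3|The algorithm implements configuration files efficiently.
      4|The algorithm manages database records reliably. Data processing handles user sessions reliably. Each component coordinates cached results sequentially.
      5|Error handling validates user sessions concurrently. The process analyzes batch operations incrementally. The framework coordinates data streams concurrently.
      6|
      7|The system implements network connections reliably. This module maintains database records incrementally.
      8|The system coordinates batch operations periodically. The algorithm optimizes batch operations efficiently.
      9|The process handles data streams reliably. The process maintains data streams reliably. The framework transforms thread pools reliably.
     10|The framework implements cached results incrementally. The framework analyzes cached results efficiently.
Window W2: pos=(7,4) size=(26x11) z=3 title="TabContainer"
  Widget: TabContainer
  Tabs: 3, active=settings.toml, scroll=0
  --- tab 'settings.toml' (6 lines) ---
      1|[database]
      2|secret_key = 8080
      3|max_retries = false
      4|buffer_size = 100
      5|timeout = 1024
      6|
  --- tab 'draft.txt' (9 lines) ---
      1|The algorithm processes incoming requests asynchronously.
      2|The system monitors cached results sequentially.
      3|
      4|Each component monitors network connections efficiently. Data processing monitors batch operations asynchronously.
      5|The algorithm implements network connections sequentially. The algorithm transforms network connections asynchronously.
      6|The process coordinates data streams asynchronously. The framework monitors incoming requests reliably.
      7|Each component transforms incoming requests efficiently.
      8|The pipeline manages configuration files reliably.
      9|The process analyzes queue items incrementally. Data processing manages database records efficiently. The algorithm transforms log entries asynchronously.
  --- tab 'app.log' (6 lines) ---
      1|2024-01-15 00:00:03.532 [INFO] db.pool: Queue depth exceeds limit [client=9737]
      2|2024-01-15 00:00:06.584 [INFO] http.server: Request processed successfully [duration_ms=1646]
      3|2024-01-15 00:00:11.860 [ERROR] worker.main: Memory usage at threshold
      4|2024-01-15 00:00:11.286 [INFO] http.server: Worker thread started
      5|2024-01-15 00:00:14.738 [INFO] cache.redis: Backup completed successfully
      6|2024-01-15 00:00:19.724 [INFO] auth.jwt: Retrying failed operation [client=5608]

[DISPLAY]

                                              
━━━━┓                                         
    ┃                                         
────┨                                         
ft.t┃                                         
────┃━━━━━━━━━┓                               
    ┃         ┃                               
    ┃─────────┨                               
    ┃port.md  ┃                               
    ┃─────────┃                               
    ┃         ┃                               
━━━━┛         ┃                               
              ┃                               
              ┃                               
              ┃                               
              ┃                               
              ┃                               
              ┃                               
              ┃                               
━━━━━━━━━━━━━━┛                               
─┘          ┃                                 
━━━━━━━━━━━━┛                                 
                                              
                                              


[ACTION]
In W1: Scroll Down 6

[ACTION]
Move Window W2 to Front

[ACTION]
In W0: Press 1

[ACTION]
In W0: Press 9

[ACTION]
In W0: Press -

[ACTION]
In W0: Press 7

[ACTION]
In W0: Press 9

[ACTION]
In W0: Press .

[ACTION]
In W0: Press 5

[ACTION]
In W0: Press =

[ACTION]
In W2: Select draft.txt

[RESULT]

                                              
━━━━┓                                         
    ┃                                         
────┨                                         
ft.t┃                                         
────┃━━━━━━━━━┓                               
ses ┃         ┃                               
cach┃─────────┨                               
    ┃port.md  ┃                               
ors ┃─────────┃                               
ents┃         ┃                               
━━━━┛         ┃                               
              ┃                               
              ┃                               
              ┃                               
              ┃                               
              ┃                               
              ┃                               
              ┃                               
━━━━━━━━━━━━━━┛                               
─┘          ┃                                 
━━━━━━━━━━━━┛                                 
                                              
                                              
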